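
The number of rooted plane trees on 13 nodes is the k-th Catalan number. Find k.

12

Rooted ordered (plane) trees on m nodes have m−1 edges and are counted by C_{m−1}; m = 13 gives C_12.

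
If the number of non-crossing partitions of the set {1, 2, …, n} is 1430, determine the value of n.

Non-crossing partitions of [n] are counted by C_n. Since C_8 = 1430, the index is 8.

8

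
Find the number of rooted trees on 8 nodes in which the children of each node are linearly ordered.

Rooted ordered (plane) trees on m nodes have m−1 edges and are counted by C_{m−1}; m = 8 gives C_7.
C_7 = C_6 · 2(2·6+1)/(6+2) = 132 · 26/8 = 429.

429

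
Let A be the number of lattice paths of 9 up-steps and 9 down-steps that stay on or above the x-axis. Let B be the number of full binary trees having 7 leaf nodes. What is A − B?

4730

Dyck paths of semilength n (length 2n) are counted by C_n; here n = 9. So A = C_9 = 4862.
A full binary tree with L leaves has L−1 internal nodes and is counted by C_{L−1}; L = 7 gives C_6. So B = C_6 = 132.
A − B = 4862 − 132 = 4730.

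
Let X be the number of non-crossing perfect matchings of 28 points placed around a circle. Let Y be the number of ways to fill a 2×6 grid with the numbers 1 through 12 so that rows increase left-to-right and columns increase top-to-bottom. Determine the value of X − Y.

2674308

Pairing 28 circle points by 14 non-crossing chords gives C_14 matchings. So X = C_14 = 2674440.
By the hook-length formula (or a Dyck-path bijection), SYT of shape 2×6 number C_6. So Y = C_6 = 132.
X − Y = 2674440 − 132 = 2674308.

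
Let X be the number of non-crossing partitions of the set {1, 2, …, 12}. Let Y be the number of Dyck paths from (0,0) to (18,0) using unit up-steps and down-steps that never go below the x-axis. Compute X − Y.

Non-crossing partitions of an n-element set are counted by C_n; here n = 12. So X = C_12 = 208012.
A Dyck path with 9 up-steps and 9 down-steps has semilength 9, so there are C_9 of them. So Y = C_9 = 4862.
X − Y = 208012 − 4862 = 203150.

203150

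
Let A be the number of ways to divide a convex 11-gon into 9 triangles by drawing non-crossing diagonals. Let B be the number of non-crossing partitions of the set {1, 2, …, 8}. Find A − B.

3432

Triangulations of a convex m-gon are counted by C_{m−2}; with m = 11 this is C_9. So A = C_9 = 4862.
Non-crossing partitions of an n-element set are counted by C_n; here n = 8. So B = C_8 = 1430.
A − B = 4862 − 1430 = 3432.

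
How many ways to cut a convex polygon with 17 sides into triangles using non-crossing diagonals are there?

9694845

Triangulations of a convex m-gon are counted by C_{m−2}; with m = 17 this is C_15.
C_15 = C_14 · 2(2·14+1)/(14+2) = 2674440 · 58/16 = 9694845.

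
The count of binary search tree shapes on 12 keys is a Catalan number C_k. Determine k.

There are C_n binary search tree shapes on n keys; with n = 12 that is C_12.

12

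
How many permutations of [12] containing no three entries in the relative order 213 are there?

208012

Permutations of [n] avoiding any single length-3 pattern are counted by C_n; here n = 12.
C_12 = C(24,12)/13 = 2704156/13 = 208012.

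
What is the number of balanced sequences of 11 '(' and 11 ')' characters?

58786

Balanced strings of n pairs of brackets are counted by C_n; here n = 11.
C_11 = C_10 · 2(2·10+1)/(10+2) = 16796 · 42/12 = 58786.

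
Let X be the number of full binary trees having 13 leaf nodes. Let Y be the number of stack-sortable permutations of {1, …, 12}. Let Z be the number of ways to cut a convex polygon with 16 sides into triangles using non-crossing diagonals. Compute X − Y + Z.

Full binary trees with 13 leaves have 13−1 = 12 internal nodes, so there are C_12 of them. So X = C_12 = 208012.
By Knuth's characterisation, the stack-sortable permutations of length 12 are the 231-avoiders, numbering C_12. So Y = C_12 = 208012.
The number of triangulations of a 16-gon is the Catalan number C_14 (index = sides − 2). So Z = C_14 = 2674440.
X − Y + Z = 208012 − 208012 + 2674440 = 2674440.

2674440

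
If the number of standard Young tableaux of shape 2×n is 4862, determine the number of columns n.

Standard Young tableaux of shape 2×n are counted by C_n; 4862 = C_9.

9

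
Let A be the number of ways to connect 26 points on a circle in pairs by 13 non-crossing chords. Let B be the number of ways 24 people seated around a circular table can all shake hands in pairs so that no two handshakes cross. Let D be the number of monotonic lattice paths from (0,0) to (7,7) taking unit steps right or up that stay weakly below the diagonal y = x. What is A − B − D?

Non-crossing perfect matchings of 2n points on a circle are counted by C_n; with 26 points, n = 13. So A = C_13 = 742900.
Non-crossing handshake pairings of 2n people are counted by C_n; 24 people gives n = 12. So B = C_12 = 208012.
Sub-diagonal monotone paths from (0,0) to (7,7) biject with Dyck paths of semilength 7, giving C_7. So D = C_7 = 429.
A − B − D = 742900 − 208012 − 429 = 534459.

534459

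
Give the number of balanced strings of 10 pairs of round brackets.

A balanced arrangement of 10 bracket pairs is a Dyck word of semilength 10, so the count is C_10.
C_10 = C(20,10)/11 = 184756/11 = 16796.

16796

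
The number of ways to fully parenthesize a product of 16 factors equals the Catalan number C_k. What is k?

15

Bracketing 16 factors into binary products is counted by C_{16−1} = C_15.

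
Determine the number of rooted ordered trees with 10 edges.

16796

Rooted ordered trees with n edges are counted by C_n; here n = 10.
C_10 = C(20,10)/11 = 184756/11 = 16796.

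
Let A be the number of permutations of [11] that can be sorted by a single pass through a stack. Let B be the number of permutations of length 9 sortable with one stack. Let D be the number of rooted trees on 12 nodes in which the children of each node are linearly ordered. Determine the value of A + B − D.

4862

Stack-sortable permutations are exactly the 231-avoiding ones, counted by C_n; here n = 11. So A = C_11 = 58786.
By Knuth's characterisation, the stack-sortable permutations of length 9 are the 231-avoiders, numbering C_9. So B = C_9 = 4862.
A rooted plane tree on 12 nodes has 11 edges, and such trees are counted by C_11. So D = C_11 = 58786.
A + B − D = 58786 + 4862 − 58786 = 4862.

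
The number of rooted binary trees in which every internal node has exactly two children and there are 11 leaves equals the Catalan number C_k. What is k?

10

A full binary tree with L leaves has L−1 internal nodes and is counted by C_{L−1}; L = 11 gives C_10.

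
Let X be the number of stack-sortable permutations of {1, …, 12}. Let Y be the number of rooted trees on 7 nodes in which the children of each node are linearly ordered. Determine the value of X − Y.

207880

Stack-sortable permutations are exactly the 231-avoiding ones, counted by C_n; here n = 12. So X = C_12 = 208012.
A rooted plane tree on 7 nodes has 6 edges, and such trees are counted by C_6. So Y = C_6 = 132.
X − Y = 208012 − 132 = 207880.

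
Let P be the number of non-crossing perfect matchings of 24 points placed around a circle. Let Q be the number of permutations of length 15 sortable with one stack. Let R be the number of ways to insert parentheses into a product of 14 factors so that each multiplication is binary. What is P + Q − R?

9159957

Non-crossing perfect matchings of 2n points on a circle are counted by C_n; with 24 points, n = 12. So P = C_12 = 208012.
By Knuth's characterisation, the stack-sortable permutations of length 15 are the 231-avoiders, numbering C_15. So Q = C_15 = 9694845.
Bracketing 14 factors into binary products is counted by C_{14−1} = C_13. So R = C_13 = 742900.
P + Q − R = 208012 + 9694845 − 742900 = 9159957.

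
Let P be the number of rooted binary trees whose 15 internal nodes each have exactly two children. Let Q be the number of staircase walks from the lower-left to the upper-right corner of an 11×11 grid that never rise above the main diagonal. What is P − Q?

Full binary trees with n internal nodes are counted by C_n; here n = 15. So P = C_15 = 9694845.
Sub-diagonal monotone paths from (0,0) to (11,11) biject with Dyck paths of semilength 11, giving C_11. So Q = C_11 = 58786.
P − Q = 9694845 − 58786 = 9636059.

9636059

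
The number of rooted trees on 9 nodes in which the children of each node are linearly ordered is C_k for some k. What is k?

8

A rooted plane tree on 9 nodes has 8 edges, and such trees are counted by C_8.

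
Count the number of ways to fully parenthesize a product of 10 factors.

4862

Ways to associate a product of 10 factors correspond to binary trees on 10 leaves, so the count is C_9.
C_9 = C_8 · 2(2·8+1)/(8+2) = 1430 · 34/10 = 4862.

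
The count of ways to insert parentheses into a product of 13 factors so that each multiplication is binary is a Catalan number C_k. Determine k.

Parenthesizations of m factors correspond to full binary trees with m leaves, counted by C_{m−1}; m = 13 gives C_12.

12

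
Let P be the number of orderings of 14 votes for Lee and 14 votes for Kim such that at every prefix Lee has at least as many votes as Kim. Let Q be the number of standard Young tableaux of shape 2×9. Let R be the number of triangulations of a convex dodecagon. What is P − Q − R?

2652782

Ballot sequences with n votes each where one side never trails are Dyck words, counted by C_n; here n = 14. So P = C_14 = 2674440.
Standard Young tableaux of shape 2×n are counted by C_n; here n = 9. So Q = C_9 = 4862.
A convex 12-gon is triangulated into 10 triangles, and the number of such triangulations is the Catalan number C_{12−2} = C_10. So R = C_10 = 16796.
P − Q − R = 2674440 − 4862 − 16796 = 2652782.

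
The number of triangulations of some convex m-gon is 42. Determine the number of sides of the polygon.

7

Triangulations of a convex m-gon are counted by C_{m−2}, and C_5 = 42.
So m − 2 = 5, giving m = 7 sides.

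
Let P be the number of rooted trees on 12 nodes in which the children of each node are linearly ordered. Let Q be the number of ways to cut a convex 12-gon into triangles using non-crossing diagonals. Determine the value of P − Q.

41990

Rooted ordered (plane) trees on m nodes have m−1 edges and are counted by C_{m−1}; m = 12 gives C_11. So P = C_11 = 58786.
A convex 12-gon is triangulated into 10 triangles, and the number of such triangulations is the Catalan number C_{12−2} = C_10. So Q = C_10 = 16796.
P − Q = 58786 − 16796 = 41990.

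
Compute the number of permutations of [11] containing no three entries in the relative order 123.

58786

Permutations of [n] avoiding any single length-3 pattern are counted by C_n; here n = 11.
C_11 = C(22,11)/12 = 705432/12 = 58786.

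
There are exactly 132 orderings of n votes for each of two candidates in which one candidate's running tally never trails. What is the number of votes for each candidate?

6

Such ballot sequences with n votes each are counted by C_n; 132 = C_6.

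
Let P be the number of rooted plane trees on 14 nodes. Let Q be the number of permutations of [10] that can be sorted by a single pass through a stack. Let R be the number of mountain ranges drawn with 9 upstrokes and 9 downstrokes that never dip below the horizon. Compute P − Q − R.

A rooted plane tree on 14 nodes has 13 edges, and such trees are counted by C_13. So P = C_13 = 742900.
Stack-sortable permutations are exactly the 231-avoiding ones, counted by C_n; here n = 10. So Q = C_10 = 16796.
Paths of 9 up- and 9 down-steps that never dip below the axis are Dyck paths; their count is C_9. So R = C_9 = 4862.
P − Q − R = 742900 − 16796 − 4862 = 721242.

721242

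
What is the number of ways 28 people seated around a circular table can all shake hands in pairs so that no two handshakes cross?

Non-crossing handshake pairings of 2n people are counted by C_n; 28 people gives n = 14.
C_14 = 2674440.

2674440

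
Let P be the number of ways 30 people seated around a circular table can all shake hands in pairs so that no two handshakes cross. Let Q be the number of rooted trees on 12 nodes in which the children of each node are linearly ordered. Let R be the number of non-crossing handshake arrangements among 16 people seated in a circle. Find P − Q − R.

9634629

With 30 = 2·15 people, non-crossing handshake pairings are non-crossing perfect matchings on a circle, counted by C_15. So P = C_15 = 9694845.
A rooted plane tree on 12 nodes has 11 edges, and such trees are counted by C_11. So Q = C_11 = 58786.
Non-crossing handshake pairings of 2n people are counted by C_n; 16 people gives n = 8. So R = C_8 = 1430.
P − Q − R = 9694845 − 58786 − 1430 = 9634629.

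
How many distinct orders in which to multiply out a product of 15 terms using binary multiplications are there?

Ways to associate a product of 15 factors correspond to binary trees on 15 leaves, so the count is C_14.
C_14 = C_13 · 2(2·13+1)/(13+2) = 742900 · 54/15 = 2674440.

2674440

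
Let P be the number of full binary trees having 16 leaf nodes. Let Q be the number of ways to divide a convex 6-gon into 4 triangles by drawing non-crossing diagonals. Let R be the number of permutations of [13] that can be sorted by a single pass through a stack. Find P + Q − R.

A full binary tree with L leaves has L−1 internal nodes and is counted by C_{L−1}; L = 16 gives C_15. So P = C_15 = 9694845.
Triangulations of a convex m-gon are counted by C_{m−2}; with m = 6 this is C_4. So Q = C_4 = 14.
Stack-sortable permutations are exactly the 231-avoiding ones, counted by C_n; here n = 13. So R = C_13 = 742900.
P + Q − R = 9694845 + 14 − 742900 = 8951959.

8951959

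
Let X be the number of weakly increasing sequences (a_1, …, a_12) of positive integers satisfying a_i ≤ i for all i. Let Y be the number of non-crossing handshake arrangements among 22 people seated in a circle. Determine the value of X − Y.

Such sub-staircase sequences of length n are counted by C_n; here n = 12. So X = C_12 = 208012.
Non-crossing handshake pairings of 2n people are counted by C_n; 22 people gives n = 11. So Y = C_11 = 58786.
X − Y = 208012 − 58786 = 149226.

149226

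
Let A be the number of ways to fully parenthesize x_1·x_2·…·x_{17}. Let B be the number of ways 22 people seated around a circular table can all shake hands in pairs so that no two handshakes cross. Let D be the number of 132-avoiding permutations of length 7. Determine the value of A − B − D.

35298455

Ways to associate a product of 17 factors correspond to binary trees on 17 leaves, so the count is C_16. So A = C_16 = 35357670.
Non-crossing handshake pairings of 2n people are counted by C_n; 22 people gives n = 11. So B = C_11 = 58786.
Permutations of [n] avoiding any single length-3 pattern are counted by C_n; here n = 7. So D = C_7 = 429.
A − B − D = 35357670 − 58786 − 429 = 35298455.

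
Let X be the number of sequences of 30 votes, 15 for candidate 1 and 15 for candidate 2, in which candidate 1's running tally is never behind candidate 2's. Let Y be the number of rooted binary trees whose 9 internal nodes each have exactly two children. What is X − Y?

9689983

Ballot sequences with n votes each where one side never trails are Dyck words, counted by C_n; here n = 15. So X = C_15 = 9694845.
Full binary trees with n internal nodes are counted by C_n; here n = 9. So Y = C_9 = 4862.
X − Y = 9694845 − 4862 = 9689983.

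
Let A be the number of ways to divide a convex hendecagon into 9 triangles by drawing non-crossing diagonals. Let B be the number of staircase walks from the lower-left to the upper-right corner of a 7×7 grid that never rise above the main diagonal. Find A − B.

4433

Triangulations of a convex m-gon are counted by C_{m−2}; with m = 11 this is C_9. So A = C_9 = 4862.
Monotone paths in an n×n grid that stay weakly below the diagonal are counted by C_n; here n = 7. So B = C_7 = 429.
A − B = 4862 − 429 = 4433.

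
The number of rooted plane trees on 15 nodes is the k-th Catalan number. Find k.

Rooted ordered (plane) trees on m nodes have m−1 edges and are counted by C_{m−1}; m = 15 gives C_14.

14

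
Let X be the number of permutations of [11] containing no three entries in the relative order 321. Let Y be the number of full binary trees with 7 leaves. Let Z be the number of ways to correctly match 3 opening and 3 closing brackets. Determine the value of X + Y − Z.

Permutations of [n] avoiding any single length-3 pattern are counted by C_n; here n = 11. So X = C_11 = 58786.
Full binary trees with 7 leaves have 7−1 = 6 internal nodes, so there are C_6 of them. So Y = C_6 = 132.
With 3 pairs the number of balanced bracket strings is the Catalan number C_3. So Z = C_3 = 5.
X + Y − Z = 58786 + 132 − 5 = 58913.

58913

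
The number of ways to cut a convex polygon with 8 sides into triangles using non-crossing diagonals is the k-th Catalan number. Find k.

6

The number of triangulations of an 8-gon is the Catalan number C_6 (index = sides − 2).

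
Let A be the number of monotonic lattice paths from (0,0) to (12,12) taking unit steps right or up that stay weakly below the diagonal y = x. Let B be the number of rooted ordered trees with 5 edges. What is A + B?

208054

Monotone paths in an n×n grid that stay weakly below the diagonal are counted by C_n; here n = 12. So A = C_12 = 208012.
Rooted ordered trees with n edges are counted by C_n; here n = 5. So B = C_5 = 42.
A + B = 208012 + 42 = 208054.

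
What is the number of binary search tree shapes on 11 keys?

Binary trees (left/right distinguished) on n nodes are counted by C_n; here n = 11.
C_11 = C_10 · 2(2·10+1)/(10+2) = 16796 · 42/12 = 58786.

58786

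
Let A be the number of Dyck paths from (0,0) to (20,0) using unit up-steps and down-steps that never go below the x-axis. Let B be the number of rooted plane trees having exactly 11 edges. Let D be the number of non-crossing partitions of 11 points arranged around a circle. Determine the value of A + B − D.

Dyck paths of semilength n (length 2n) are counted by C_n; here n = 10. So A = C_10 = 16796.
Rooted ordered trees with n edges are counted by C_n; here n = 11. So B = C_11 = 58786.
Non-crossing partitions of an n-element set are counted by C_n; here n = 11. So D = C_11 = 58786.
A + B − D = 16796 + 58786 − 58786 = 16796.

16796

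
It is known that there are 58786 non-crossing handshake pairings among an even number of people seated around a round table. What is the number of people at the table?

22

Non-crossing handshake pairings of 2n people are counted by C_n. Since C_11 = 58786, the index is 11.
So n = 11, and there are 2n = 22 people.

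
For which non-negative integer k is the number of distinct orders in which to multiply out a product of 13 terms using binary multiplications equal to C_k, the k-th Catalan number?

12

Parenthesizations of m factors correspond to full binary trees with m leaves, counted by C_{m−1}; m = 13 gives C_12.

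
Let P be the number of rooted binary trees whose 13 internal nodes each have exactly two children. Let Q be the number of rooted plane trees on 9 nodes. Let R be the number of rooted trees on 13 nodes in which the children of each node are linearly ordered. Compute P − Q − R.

533458

The number of full binary trees on 13 internal nodes is the Catalan number C_13. So P = C_13 = 742900.
Rooted ordered (plane) trees on m nodes have m−1 edges and are counted by C_{m−1}; m = 9 gives C_8. So Q = C_8 = 1430.
Rooted ordered (plane) trees on m nodes have m−1 edges and are counted by C_{m−1}; m = 13 gives C_12. So R = C_12 = 208012.
P − Q − R = 742900 − 1430 − 208012 = 533458.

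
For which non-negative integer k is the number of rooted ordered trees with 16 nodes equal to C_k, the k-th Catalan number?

A rooted plane tree on 16 nodes has 15 edges, and such trees are counted by C_15.

15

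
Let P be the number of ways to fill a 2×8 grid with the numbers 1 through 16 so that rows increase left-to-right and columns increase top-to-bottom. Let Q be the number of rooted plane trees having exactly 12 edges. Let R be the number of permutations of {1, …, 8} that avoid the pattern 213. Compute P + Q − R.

Standard Young tableaux of shape 2×n are counted by C_n; here n = 8. So P = C_8 = 1430.
Rooted ordered trees with n edges are counted by C_n; here n = 12. So Q = C_12 = 208012.
Permutations of [n] avoiding any single length-3 pattern are counted by C_n; here n = 8. So R = C_8 = 1430.
P + Q − R = 1430 + 208012 − 1430 = 208012.

208012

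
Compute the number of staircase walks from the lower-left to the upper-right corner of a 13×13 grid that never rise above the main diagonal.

Sub-diagonal monotone paths from (0,0) to (13,13) biject with Dyck paths of semilength 13, giving C_13.
C_13 = C(26,13)/14 = 10400600/14 = 742900.

742900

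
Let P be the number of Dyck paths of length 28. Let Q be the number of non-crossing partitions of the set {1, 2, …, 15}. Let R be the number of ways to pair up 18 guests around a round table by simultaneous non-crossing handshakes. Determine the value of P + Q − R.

12364423

Paths of 14 up- and 14 down-steps that never dip below the axis are Dyck paths; their count is C_14. So P = C_14 = 2674440.
The non-crossing partitions of [15] form a lattice of size C_15. So Q = C_15 = 9694845.
With 18 = 2·9 people, non-crossing handshake pairings are non-crossing perfect matchings on a circle, counted by C_9. So R = C_9 = 4862.
P + Q − R = 2674440 + 9694845 − 4862 = 12364423.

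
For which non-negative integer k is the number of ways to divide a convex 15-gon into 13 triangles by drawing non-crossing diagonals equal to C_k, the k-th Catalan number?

A convex 15-gon is triangulated into 13 triangles, and the number of such triangulations is the Catalan number C_{15−2} = C_13.

13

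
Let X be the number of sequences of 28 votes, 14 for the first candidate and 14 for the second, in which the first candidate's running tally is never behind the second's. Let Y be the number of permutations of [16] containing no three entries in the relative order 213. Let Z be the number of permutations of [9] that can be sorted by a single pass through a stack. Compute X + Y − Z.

Reading a vote for the leader as '(' and for the other as ')' turns such a sequence into a balanced string of 14 pairs, so the count is C_14. So X = C_14 = 2674440.
Permutations of [n] avoiding any single length-3 pattern are counted by C_n; here n = 16. So Y = C_16 = 35357670.
Stack-sortable permutations are exactly the 231-avoiding ones, counted by C_n; here n = 9. So Z = C_9 = 4862.
X + Y − Z = 2674440 + 35357670 − 4862 = 38027248.

38027248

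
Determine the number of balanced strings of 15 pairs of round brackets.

9694845

Balanced strings of n pairs of brackets are counted by C_n; here n = 15.
C_15 = C(30,15)/16 = 155117520/16 = 9694845.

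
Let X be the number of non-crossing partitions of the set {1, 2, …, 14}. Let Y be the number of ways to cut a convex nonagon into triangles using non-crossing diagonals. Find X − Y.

The non-crossing partitions of [14] form a lattice of size C_14. So X = C_14 = 2674440.
Triangulations of a convex m-gon are counted by C_{m−2}; with m = 9 this is C_7. So Y = C_7 = 429.
X − Y = 2674440 − 429 = 2674011.

2674011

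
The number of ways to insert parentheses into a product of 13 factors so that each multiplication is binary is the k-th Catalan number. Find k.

Ways to associate a product of 13 factors correspond to binary trees on 13 leaves, so the count is C_12.

12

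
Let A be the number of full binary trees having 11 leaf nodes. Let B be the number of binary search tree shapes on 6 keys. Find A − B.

Full binary trees with 11 leaves have 11−1 = 10 internal nodes, so there are C_10 of them. So A = C_10 = 16796.
Rooted binary trees with 6 nodes (each child slot possibly empty) number C_6. So B = C_6 = 132.
A − B = 16796 − 132 = 16664.

16664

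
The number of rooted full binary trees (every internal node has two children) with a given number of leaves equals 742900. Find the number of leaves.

14

Full binary trees with L leaves are counted by C_{L−1}. The Catalan number equal to 742900 is C_13.
So the index is 13, and the number of leaves is 13 + 1 = 14.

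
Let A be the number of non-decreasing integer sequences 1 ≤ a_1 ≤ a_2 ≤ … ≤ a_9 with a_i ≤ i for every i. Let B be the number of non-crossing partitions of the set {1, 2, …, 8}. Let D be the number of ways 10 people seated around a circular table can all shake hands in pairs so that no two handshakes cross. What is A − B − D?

3390

Such sub-staircase sequences of length n are counted by C_n; here n = 9. So A = C_9 = 4862.
Non-crossing partitions of an n-element set are counted by C_n; here n = 8. So B = C_8 = 1430.
With 10 = 2·5 people, non-crossing handshake pairings are non-crossing perfect matchings on a circle, counted by C_5. So D = C_5 = 42.
A − B − D = 4862 − 1430 − 42 = 3390.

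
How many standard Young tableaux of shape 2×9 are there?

By the hook-length formula (or a Dyck-path bijection), SYT of shape 2×9 number C_9.
C_9 = C_8 · 2(2·8+1)/(8+2) = 1430 · 34/10 = 4862.

4862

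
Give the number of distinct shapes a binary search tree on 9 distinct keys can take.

Binary trees (left/right distinguished) on n nodes are counted by C_n; here n = 9.
C_9 = C_8 · 2(2·8+1)/(8+2) = 1430 · 34/10 = 4862.

4862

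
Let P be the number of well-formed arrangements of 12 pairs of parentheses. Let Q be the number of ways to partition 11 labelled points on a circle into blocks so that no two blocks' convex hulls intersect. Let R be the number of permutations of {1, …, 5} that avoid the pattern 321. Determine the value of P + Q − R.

266756

With 12 pairs the number of balanced bracket strings is the Catalan number C_12. So P = C_12 = 208012.
The non-crossing partitions of [11] form a lattice of size C_11. So Q = C_11 = 58786.
Permutations of [n] avoiding any single length-3 pattern are counted by C_n; here n = 5. So R = C_5 = 42.
P + Q − R = 208012 + 58786 − 42 = 266756.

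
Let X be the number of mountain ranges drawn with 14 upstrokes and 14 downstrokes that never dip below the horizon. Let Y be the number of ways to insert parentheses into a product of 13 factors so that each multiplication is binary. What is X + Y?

2882452

Paths of 14 up- and 14 down-steps that never dip below the axis are Dyck paths; their count is C_14. So X = C_14 = 2674440.
Ways to associate a product of 13 factors correspond to binary trees on 13 leaves, so the count is C_12. So Y = C_12 = 208012.
X + Y = 2674440 + 208012 = 2882452.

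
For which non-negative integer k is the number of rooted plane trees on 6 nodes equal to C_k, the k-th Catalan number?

A rooted plane tree on 6 nodes has 5 edges, and such trees are counted by C_5.

5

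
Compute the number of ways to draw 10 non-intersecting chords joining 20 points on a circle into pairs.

Non-crossing perfect matchings of 2n points on a circle are counted by C_n; with 20 points, n = 10.
C_10 = C_9 · 2(2·9+1)/(9+2) = 4862 · 38/11 = 16796.

16796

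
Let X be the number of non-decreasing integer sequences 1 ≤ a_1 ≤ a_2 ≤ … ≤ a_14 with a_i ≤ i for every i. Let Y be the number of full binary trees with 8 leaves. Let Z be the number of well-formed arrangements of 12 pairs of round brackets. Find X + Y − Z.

Weakly increasing sequences with a_i ≤ i biject with Dyck paths of semilength 14, so there are C_14. So X = C_14 = 2674440.
Full binary trees with 8 leaves have 8−1 = 7 internal nodes, so there are C_7 of them. So Y = C_7 = 429.
A balanced arrangement of 12 bracket pairs is a Dyck word of semilength 12, so the count is C_12. So Z = C_12 = 208012.
X + Y − Z = 2674440 + 429 − 208012 = 2466857.

2466857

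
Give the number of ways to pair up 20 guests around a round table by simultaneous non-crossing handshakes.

16796

With 20 = 2·10 people, non-crossing handshake pairings are non-crossing perfect matchings on a circle, counted by C_10.
C_10 = C(20,10)/11 = 184756/11 = 16796.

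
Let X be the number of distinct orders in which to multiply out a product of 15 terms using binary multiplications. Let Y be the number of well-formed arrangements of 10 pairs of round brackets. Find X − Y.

Parenthesizations of m factors correspond to full binary trees with m leaves, counted by C_{m−1}; m = 15 gives C_14. So X = C_14 = 2674440.
Balanced strings of n pairs of brackets are counted by C_n; here n = 10. So Y = C_10 = 16796.
X − Y = 2674440 − 16796 = 2657644.

2657644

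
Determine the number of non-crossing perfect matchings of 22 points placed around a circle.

Non-crossing perfect matchings of 2n points on a circle are counted by C_n; with 22 points, n = 11.
C_11 = C(22,11)/12 = 705432/12 = 58786.

58786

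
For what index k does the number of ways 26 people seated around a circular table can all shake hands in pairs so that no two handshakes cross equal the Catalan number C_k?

With 26 = 2·13 people, non-crossing handshake pairings are non-crossing perfect matchings on a circle, counted by C_13.

13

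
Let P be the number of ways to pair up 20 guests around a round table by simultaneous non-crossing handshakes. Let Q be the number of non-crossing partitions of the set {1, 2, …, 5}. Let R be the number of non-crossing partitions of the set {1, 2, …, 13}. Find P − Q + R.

759654

With 20 = 2·10 people, non-crossing handshake pairings are non-crossing perfect matchings on a circle, counted by C_10. So P = C_10 = 16796.
Non-crossing partitions of an n-element set are counted by C_n; here n = 5. So Q = C_5 = 42.
Non-crossing partitions of an n-element set are counted by C_n; here n = 13. So R = C_13 = 742900.
P − Q + R = 16796 − 42 + 742900 = 759654.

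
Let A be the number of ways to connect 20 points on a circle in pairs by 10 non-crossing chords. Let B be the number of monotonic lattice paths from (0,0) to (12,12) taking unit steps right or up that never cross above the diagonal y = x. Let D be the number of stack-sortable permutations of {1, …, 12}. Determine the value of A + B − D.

16796

Pairing 20 circle points by 10 non-crossing chords gives C_10 matchings. So A = C_10 = 16796.
Sub-diagonal monotone paths from (0,0) to (12,12) biject with Dyck paths of semilength 12, giving C_12. So B = C_12 = 208012.
By Knuth's characterisation, the stack-sortable permutations of length 12 are the 231-avoiders, numbering C_12. So D = C_12 = 208012.
A + B − D = 16796 + 208012 − 208012 = 16796.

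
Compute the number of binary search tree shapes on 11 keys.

Binary trees (left/right distinguished) on n nodes are counted by C_n; here n = 11.
C_11 = 58786.

58786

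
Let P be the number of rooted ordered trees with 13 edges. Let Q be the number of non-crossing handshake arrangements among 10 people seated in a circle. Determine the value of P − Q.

742858

Rooted ordered trees with n edges are counted by C_n; here n = 13. So P = C_13 = 742900.
Non-crossing handshake pairings of 2n people are counted by C_n; 10 people gives n = 5. So Q = C_5 = 42.
P − Q = 742900 − 42 = 742858.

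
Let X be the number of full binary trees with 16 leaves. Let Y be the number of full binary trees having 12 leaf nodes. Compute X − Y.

9636059

A full binary tree with L leaves has L−1 internal nodes and is counted by C_{L−1}; L = 16 gives C_15. So X = C_15 = 9694845.
A full binary tree with L leaves has L−1 internal nodes and is counted by C_{L−1}; L = 12 gives C_11. So Y = C_11 = 58786.
X − Y = 9694845 − 58786 = 9636059.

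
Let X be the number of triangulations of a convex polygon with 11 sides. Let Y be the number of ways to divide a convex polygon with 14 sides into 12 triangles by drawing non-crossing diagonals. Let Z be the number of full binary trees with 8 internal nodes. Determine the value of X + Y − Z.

The number of triangulations of an 11-gon is the Catalan number C_9 (index = sides − 2). So X = C_9 = 4862.
The number of triangulations of a 14-gon is the Catalan number C_12 (index = sides − 2). So Y = C_12 = 208012.
The number of full binary trees on 8 internal nodes is the Catalan number C_8. So Z = C_8 = 1430.
X + Y − Z = 4862 + 208012 − 1430 = 211444.

211444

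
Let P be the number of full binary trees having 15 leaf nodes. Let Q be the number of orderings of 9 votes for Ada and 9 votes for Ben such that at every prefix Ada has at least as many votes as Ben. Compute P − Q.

2669578

A full binary tree with L leaves has L−1 internal nodes and is counted by C_{L−1}; L = 15 gives C_14. So P = C_14 = 2674440.
Ballot sequences with n votes each where one side never trails are Dyck words, counted by C_n; here n = 9. So Q = C_9 = 4862.
P − Q = 2674440 − 4862 = 2669578.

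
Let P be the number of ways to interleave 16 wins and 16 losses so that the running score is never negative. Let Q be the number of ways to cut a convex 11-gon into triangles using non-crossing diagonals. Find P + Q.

35362532

Reading a vote for the leader as '(' and for the other as ')' turns such a sequence into a balanced string of 16 pairs, so the count is C_16. So P = C_16 = 35357670.
Triangulations of a convex m-gon are counted by C_{m−2}; with m = 11 this is C_9. So Q = C_9 = 4862.
P + Q = 35357670 + 4862 = 35362532.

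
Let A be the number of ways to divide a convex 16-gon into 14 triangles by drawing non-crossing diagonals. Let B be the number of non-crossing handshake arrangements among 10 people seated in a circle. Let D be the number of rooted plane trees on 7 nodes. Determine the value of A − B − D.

A convex 16-gon is triangulated into 14 triangles, and the number of such triangulations is the Catalan number C_{16−2} = C_14. So A = C_14 = 2674440.
With 10 = 2·5 people, non-crossing handshake pairings are non-crossing perfect matchings on a circle, counted by C_5. So B = C_5 = 42.
Rooted ordered (plane) trees on m nodes have m−1 edges and are counted by C_{m−1}; m = 7 gives C_6. So D = C_6 = 132.
A − B − D = 2674440 − 42 − 132 = 2674266.

2674266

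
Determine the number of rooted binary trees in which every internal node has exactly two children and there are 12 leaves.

58786

Full binary trees with 12 leaves have 12−1 = 11 internal nodes, so there are C_11 of them.
C_11 = C(22,11)/12 = 705432/12 = 58786.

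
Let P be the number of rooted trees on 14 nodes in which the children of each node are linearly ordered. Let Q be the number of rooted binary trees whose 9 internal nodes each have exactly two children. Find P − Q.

738038

A rooted plane tree on 14 nodes has 13 edges, and such trees are counted by C_13. So P = C_13 = 742900.
Full binary trees with n internal nodes are counted by C_n; here n = 9. So Q = C_9 = 4862.
P − Q = 742900 − 4862 = 738038.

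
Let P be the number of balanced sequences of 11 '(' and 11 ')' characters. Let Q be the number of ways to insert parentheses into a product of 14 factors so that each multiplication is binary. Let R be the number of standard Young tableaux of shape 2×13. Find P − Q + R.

With 11 pairs the number of balanced bracket strings is the Catalan number C_11. So P = C_11 = 58786.
Parenthesizations of m factors correspond to full binary trees with m leaves, counted by C_{m−1}; m = 14 gives C_13. So Q = C_13 = 742900.
By the hook-length formula (or a Dyck-path bijection), SYT of shape 2×13 number C_13. So R = C_13 = 742900.
P − Q + R = 58786 − 742900 + 742900 = 58786.

58786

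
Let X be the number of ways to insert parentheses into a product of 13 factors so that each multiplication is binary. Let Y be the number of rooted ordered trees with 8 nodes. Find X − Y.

207583

Ways to associate a product of 13 factors correspond to binary trees on 13 leaves, so the count is C_12. So X = C_12 = 208012.
A rooted plane tree on 8 nodes has 7 edges, and such trees are counted by C_7. So Y = C_7 = 429.
X − Y = 208012 − 429 = 207583.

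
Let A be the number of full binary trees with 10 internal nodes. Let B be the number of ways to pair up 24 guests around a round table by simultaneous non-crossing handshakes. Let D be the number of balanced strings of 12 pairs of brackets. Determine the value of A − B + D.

Full binary trees with n internal nodes are counted by C_n; here n = 10. So A = C_10 = 16796.
Non-crossing handshake pairings of 2n people are counted by C_n; 24 people gives n = 12. So B = C_12 = 208012.
With 12 pairs the number of balanced bracket strings is the Catalan number C_12. So D = C_12 = 208012.
A − B + D = 16796 − 208012 + 208012 = 16796.

16796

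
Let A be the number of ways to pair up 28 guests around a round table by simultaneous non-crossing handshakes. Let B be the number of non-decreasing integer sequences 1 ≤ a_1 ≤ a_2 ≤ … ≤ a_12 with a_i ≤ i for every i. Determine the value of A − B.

2466428

Non-crossing handshake pairings of 2n people are counted by C_n; 28 people gives n = 14. So A = C_14 = 2674440.
Weakly increasing sequences with a_i ≤ i biject with Dyck paths of semilength 12, so there are C_12. So B = C_12 = 208012.
A − B = 2674440 − 208012 = 2466428.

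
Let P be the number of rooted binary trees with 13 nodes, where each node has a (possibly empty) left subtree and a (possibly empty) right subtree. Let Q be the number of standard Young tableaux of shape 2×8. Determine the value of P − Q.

741470

Binary trees (left/right distinguished) on n nodes are counted by C_n; here n = 13. So P = C_13 = 742900.
Standard Young tableaux of shape 2×n are counted by C_n; here n = 8. So Q = C_8 = 1430.
P − Q = 742900 − 1430 = 741470.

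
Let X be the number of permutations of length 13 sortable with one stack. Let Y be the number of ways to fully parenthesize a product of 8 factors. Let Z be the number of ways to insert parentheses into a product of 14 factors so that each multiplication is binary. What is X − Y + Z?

1485371

Stack-sortable permutations are exactly the 231-avoiding ones, counted by C_n; here n = 13. So X = C_13 = 742900.
Parenthesizations of m factors correspond to full binary trees with m leaves, counted by C_{m−1}; m = 8 gives C_7. So Y = C_7 = 429.
Bracketing 14 factors into binary products is counted by C_{14−1} = C_13. So Z = C_13 = 742900.
X − Y + Z = 742900 − 429 + 742900 = 1485371.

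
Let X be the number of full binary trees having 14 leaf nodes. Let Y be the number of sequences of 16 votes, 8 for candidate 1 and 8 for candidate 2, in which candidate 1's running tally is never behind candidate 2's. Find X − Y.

741470

A full binary tree with L leaves has L−1 internal nodes and is counted by C_{L−1}; L = 14 gives C_13. So X = C_13 = 742900.
Ballot sequences with n votes each where one side never trails are Dyck words, counted by C_n; here n = 8. So Y = C_8 = 1430.
X − Y = 742900 − 1430 = 741470.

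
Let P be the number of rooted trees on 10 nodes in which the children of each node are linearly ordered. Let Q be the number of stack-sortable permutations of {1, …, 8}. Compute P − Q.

Rooted ordered (plane) trees on m nodes have m−1 edges and are counted by C_{m−1}; m = 10 gives C_9. So P = C_9 = 4862.
Stack-sortable permutations are exactly the 231-avoiding ones, counted by C_n; here n = 8. So Q = C_8 = 1430.
P − Q = 4862 − 1430 = 3432.

3432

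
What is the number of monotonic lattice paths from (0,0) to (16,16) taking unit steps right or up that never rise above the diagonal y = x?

Sub-diagonal monotone paths from (0,0) to (16,16) biject with Dyck paths of semilength 16, giving C_16.
C_16 = C(32,16)/17 = 601080390/17 = 35357670.

35357670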